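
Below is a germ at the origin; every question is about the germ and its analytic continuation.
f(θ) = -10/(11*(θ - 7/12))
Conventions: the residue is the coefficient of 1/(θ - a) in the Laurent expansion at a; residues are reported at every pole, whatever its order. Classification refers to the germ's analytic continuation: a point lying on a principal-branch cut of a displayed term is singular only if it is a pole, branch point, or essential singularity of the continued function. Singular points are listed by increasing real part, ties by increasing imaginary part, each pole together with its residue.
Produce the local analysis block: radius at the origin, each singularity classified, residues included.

Denominator factor (θ - 7/12): pole of order 1 at 7/12, modulus 7/12.
The radius of convergence is the smallest modulus among the singular points: 7/12.
At the order-1 pole 7/12 set g(θ) = (θ - (7/12))*f(θ) = -10/11.
Simple pole: residue = g(a) at a = 7/12, which is -10/11.

Radius of convergence at 0: 7/12.
At 7/12: a pole of order 1; residue -10/11.


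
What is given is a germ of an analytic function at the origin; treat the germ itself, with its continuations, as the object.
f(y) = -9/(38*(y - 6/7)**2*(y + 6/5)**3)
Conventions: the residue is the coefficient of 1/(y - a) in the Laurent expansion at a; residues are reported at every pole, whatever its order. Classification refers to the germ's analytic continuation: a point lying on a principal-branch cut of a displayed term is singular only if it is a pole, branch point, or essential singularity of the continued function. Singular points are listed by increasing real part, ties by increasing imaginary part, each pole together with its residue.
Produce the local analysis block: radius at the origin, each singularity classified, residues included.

Radius of convergence at 0: 6/7.
At -6/5: a pole of order 3; residue -1500625/37822464.
At 6/7: a pole of order 2; residue 1500625/37822464.

Denominator factor (y - 6/7)^2: pole of order 2 at 6/7, modulus 6/7.
Denominator factor (y + 6/5)^3: pole of order 3 at -6/5, modulus 6/5.
The radius of convergence is the smallest modulus among the singular points: 6/7.
At the order-3 pole -6/5 set g(y) = (y - (-6/5))^3*f(y) = -9/(38*(y - 6/7)**2).
Order-3 pole: residue = g''(a)/2; g''(-6/5) = -1500625/18911232, so the residue is -1500625/37822464.
At the order-2 pole 6/7 set g(y) = (y - (6/7))^2*f(y) = -9/(38*(y + 6/5)**3).
Order-2 pole: residue = g'(a); g'(6/7) = 1500625/37822464, so the residue is 1500625/37822464.
List the singular points by increasing real part (a conjugate pair: the negative imaginary part first).


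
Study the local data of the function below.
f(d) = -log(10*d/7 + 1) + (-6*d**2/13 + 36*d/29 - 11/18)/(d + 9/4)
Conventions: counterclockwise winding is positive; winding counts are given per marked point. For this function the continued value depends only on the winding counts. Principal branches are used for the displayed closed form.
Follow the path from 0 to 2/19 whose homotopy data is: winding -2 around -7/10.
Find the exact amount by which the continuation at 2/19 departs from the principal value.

Continued minus principal equals (4)*pi*i.

The rational part is single-valued and drops out of the difference; each branch term changes only by its own monodromy.
(-1)*log(1 - d/(-7/10)): each positive loop around -7/10 adds 2*pi*i to the log, so winding -2 contributes (-1)*(-2)*2*pi*i = (4)*pi*i.
Summing the contributions at d = 2/19 gives (4)*pi*i.


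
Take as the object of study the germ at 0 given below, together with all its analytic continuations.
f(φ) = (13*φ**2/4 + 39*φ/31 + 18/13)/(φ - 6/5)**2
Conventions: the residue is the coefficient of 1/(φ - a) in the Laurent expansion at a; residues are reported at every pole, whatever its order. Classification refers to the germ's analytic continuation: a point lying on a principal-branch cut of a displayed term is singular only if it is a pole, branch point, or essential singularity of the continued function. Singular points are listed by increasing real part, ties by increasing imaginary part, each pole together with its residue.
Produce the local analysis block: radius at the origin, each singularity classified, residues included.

Denominator factor (φ - 6/5)^2: pole of order 2 at 6/5, modulus 6/5.
The radius of convergence is the smallest modulus among the singular points: 6/5.
At the order-2 pole 6/5 set g(φ) = (φ - (6/5))^2*f(φ) = 13*φ**2/4 + 39*φ/31 + 18/13.
Order-2 pole: residue = g'(a); g'(6/5) = 1404/155, so the residue is 1404/155.

Radius of convergence at 0: 6/5.
At 6/5: a pole of order 2; residue 1404/155.


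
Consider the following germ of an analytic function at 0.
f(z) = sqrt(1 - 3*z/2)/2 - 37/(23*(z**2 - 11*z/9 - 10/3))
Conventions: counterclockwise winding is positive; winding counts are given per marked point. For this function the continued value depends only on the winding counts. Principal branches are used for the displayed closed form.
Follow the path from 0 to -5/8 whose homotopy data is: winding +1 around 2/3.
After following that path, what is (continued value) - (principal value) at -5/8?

Continued minus principal equals -(1/4)*sqrt(31).

The rational part is single-valued and drops out of the difference; each branch term changes only by its own monodromy.
(1/2)*sqrt(1 - z/(2/3)): winding +1 is odd, the square root flips sign, contributing -2*(1/2)*sqrt(1 - (-5/8)/(2/3)) = -2*(1/2)*sqrt(31/16) = -(1/4)*sqrt(31).
Summing the contributions at z = -5/8 gives -(1/4)*sqrt(31).


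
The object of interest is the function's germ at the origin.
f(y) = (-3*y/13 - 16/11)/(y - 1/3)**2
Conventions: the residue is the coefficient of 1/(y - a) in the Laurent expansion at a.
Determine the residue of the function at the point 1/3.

At the order-2 pole 1/3 set g(y) = (y - (1/3))^2*f(y) = -3*y/13 - 16/11.
Order-2 pole: residue = g'(a); g'(1/3) = -3/13, so the residue is -3/13.

The residue is -3/13.


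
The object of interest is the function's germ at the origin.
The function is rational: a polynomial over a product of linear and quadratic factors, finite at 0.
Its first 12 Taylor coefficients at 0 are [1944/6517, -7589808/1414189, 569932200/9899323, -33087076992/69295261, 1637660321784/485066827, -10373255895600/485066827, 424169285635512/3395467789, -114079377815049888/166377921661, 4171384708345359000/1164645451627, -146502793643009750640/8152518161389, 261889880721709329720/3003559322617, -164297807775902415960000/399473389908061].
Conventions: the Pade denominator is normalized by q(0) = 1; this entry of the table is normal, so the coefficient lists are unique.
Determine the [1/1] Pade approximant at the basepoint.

Taylor coefficients needed (read off): a_0 = 1944/6517, a_1 = -7589808/1414189, a_2 = 569932200/9899323.
Write the denominator as Q(d) = 1 + q1*d. Requiring Q*f - P = O(d^3) with deg P <= 1 kills the coefficients of d^2..d^2 in Q*f:
  d^2: a_2 + q1*a_1 = 0, i.e. 569932200/9899323 + (-7589808/1414189)*q1 = 0.
Solving this linear system: q1 = 2638575/245966.
The numerator is Q*f truncated at degree 1: P0 = a_0 = 1944/6517; P1 = a_1 + q1*a_0 = -53839794852/24845886541.

The Pade approximant has numerator coefficients [1944/6517, -53839794852/24845886541]; denominator coefficients [1, 2638575/245966].


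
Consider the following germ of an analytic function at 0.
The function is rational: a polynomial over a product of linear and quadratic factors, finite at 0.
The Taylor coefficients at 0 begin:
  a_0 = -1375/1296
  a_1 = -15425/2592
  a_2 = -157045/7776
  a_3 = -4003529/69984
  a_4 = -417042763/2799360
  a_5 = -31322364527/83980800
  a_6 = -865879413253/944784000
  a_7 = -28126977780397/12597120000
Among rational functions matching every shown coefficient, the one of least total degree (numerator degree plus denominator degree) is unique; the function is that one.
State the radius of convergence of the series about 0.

The radius of convergence is -3/5 + (1/15)*sqrt(231).

No rational of total degree below 6 reproduces all 8 coefficients; solving the [1/5] Pade equations on them gives f(h) = (-8*h/5 - 11/9)/((h - 6/5)**3*(h**2 + 6*h/5 - 2/3)), whose expansion matches every shown term.
Denominator factor (h**2 + 6*h/5 - 2/3): discriminant 308/75, real irrational roots -3/5 + (1/15)*sqrt(231) and -3/5 - (1/15)*sqrt(231); poles of order 1, moduli -3/5 + (1/15)*sqrt(231) and 3/5 + (1/15)*sqrt(231).
Denominator factor (h - 6/5)^3: pole of order 3 at 6/5, modulus 6/5.
The radius of convergence is the smallest modulus among the singular points: -3/5 + (1/15)*sqrt(231).


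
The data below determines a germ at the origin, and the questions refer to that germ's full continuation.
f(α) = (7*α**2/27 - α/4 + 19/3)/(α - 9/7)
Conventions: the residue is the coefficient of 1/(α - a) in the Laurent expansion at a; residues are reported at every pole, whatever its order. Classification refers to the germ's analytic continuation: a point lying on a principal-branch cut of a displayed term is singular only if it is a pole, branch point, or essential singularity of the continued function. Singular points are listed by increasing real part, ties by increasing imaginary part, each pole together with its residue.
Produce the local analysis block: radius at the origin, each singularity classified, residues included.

Denominator factor (α - 9/7): pole of order 1 at 9/7, modulus 9/7.
The radius of convergence is the smallest modulus among the singular points: 9/7.
At the order-1 pole 9/7 set g(α) = (α - (9/7))*f(α) = 7*α**2/27 - α/4 + 19/3.
Simple pole: residue = g(a) at a = 9/7, which is 541/84.

Radius of convergence at 0: 9/7.
At 9/7: a pole of order 1; residue 541/84.


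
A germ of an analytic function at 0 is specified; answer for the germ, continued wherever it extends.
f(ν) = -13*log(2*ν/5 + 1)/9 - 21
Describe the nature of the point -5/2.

The point is a logarithmic branch point.

The term (-13/9)*log(1 - ν/(-5/2)) has argument 1 - -5/2/(-5/2) = 0 at -5/2: a logarithmic (infinitely-sheeted) branch point; the remaining terms are analytic or single-valued there.


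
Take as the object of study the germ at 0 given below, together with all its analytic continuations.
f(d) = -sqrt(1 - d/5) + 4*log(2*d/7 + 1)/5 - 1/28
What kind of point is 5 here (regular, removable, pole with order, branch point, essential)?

The term (-1)*sqrt(1 - d/(5)) has argument 1 - 5/(5) = 0 at 5: a square-root (algebraic, two-sheeted) branch point; the remaining terms are analytic or single-valued there.

The point is an algebraic (square-root) branch point.


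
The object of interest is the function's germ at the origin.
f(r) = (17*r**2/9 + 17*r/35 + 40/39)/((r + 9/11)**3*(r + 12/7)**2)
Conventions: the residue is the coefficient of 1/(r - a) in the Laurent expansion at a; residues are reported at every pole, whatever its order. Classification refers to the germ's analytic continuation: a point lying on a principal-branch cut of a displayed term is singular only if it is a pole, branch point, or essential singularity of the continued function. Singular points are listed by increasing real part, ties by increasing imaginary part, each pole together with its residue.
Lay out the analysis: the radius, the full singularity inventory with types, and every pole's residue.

Denominator factor (r + 12/7)^2: pole of order 2 at -12/7, modulus 12/7.
Denominator factor (r + 9/11)^3: pole of order 3 at -9/11, modulus 9/11.
The radius of convergence is the smallest modulus among the singular points: 9/11.
At the order-2 pole -12/7 set g(r) = (r - (-12/7))^2*f(r) = (17*r**2/9 + 17*r/35 + 40/39)/(r + 9/11)**3.
Order-2 pole: residue = g'(a); g'(-12/7) = -9036157669/491120955, so the residue is -9036157669/491120955.
At the order-3 pole -9/11 set g(r) = (r - (-9/11))^3*f(r) = (17*r**2/9 + 17*r/35 + 40/39)/(r + 12/7)**2.
Order-3 pole: residue = g''(a)/2; g''(-9/11) = 18072315338/491120955, so the residue is 9036157669/491120955.
List the singular points by increasing real part (a conjugate pair: the negative imaginary part first).

Radius of convergence at 0: 9/11.
At -12/7: a pole of order 2; residue -9036157669/491120955.
At -9/11: a pole of order 3; residue 9036157669/491120955.


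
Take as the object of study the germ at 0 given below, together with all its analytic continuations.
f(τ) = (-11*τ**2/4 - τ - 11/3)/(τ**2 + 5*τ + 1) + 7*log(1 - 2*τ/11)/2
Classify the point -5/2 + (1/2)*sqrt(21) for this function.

The denominator factor τ**2 + 5*τ + 1 vanishes at -5/2 + (1/2)*sqrt(21) and appears to the power 1; the numerator there equals -787/24 + (51/8)*sqrt(21), nonzero, and no other factor vanishes.
The branch terms are analytic at this point.
Hence a pole whose order is the multiplicity, 1.

The point is a pole of order 1.


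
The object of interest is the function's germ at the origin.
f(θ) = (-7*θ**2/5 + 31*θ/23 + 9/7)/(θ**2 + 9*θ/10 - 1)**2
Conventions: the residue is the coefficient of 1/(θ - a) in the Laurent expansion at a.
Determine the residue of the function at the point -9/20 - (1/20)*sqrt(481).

The factor θ**2 + 9*θ/10 - 1 splits as (θ - a)(θ - a') with a = -9/20 - (1/20)*sqrt(481), a' = -9/20 + (1/20)*sqrt(481). At the order-2 pole a set g(θ) = (θ - a)^2*f(θ) = [-7*θ**2/5 + 31*θ/23 + 9/7] / (θ - a')^2.
Order-2 pole: residue = g'(a); g'(-9/20 - (1/20)*sqrt(481)) = (51500/2865317)*sqrt(481), so the residue is (51500/2865317)*sqrt(481).

The residue is (51500/2865317)*sqrt(481).


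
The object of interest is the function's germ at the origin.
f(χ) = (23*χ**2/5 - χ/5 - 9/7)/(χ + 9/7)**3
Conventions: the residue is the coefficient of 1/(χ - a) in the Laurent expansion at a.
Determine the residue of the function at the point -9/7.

At the order-3 pole -9/7 set g(χ) = (χ - (-9/7))^3*f(χ) = 23*χ**2/5 - χ/5 - 9/7.
Order-3 pole: residue = g''(a)/2; g''(-9/7) = 46/5, so the residue is 23/5.

The residue is 23/5.


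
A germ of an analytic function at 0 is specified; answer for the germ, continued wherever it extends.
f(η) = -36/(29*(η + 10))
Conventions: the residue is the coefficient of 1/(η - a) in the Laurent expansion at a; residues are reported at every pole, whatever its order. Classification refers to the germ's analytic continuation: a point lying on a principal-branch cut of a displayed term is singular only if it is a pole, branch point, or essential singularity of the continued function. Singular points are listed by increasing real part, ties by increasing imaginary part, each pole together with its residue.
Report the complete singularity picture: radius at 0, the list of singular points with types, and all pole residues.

Radius of convergence at 0: 10.
At -10: a pole of order 1; residue -36/29.

Denominator factor (η + 10): pole of order 1 at -10, modulus 10.
The radius of convergence is the smallest modulus among the singular points: 10.
At the order-1 pole -10 set g(η) = (η - (-10))*f(η) = -36/29.
Simple pole: residue = g(a) at a = -10, which is -36/29.


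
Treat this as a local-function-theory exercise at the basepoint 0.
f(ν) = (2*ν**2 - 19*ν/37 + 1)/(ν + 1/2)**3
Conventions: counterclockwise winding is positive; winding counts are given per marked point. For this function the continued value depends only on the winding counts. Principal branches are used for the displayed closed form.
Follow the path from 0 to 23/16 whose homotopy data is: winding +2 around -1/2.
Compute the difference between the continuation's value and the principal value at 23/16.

The function is rational, hence single-valued: continuing it around any pole returns the same value, so the difference is 0.

Continued minus principal equals 0.


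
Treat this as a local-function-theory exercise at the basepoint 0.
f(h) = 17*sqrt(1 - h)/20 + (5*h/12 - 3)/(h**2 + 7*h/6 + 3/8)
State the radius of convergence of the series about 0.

The radius of convergence is (1/4)*sqrt(6).

Denominator factor (h**2 + 7*h/6 + 3/8): discriminant -5/36, complex-conjugate roots (-7/12) + ((1/12)*sqrt(5))*i and (-7/12) - ((1/12)*sqrt(5))*i; poles of order 1, moduli (1/4)*sqrt(6) and (1/4)*sqrt(6).
Branch term (17/20)*sqrt(1 - h/(1)): its argument vanishes at h = 1, a square-root branch point, modulus 1.
The radius of convergence is the smallest modulus among the singular points: (1/4)*sqrt(6).


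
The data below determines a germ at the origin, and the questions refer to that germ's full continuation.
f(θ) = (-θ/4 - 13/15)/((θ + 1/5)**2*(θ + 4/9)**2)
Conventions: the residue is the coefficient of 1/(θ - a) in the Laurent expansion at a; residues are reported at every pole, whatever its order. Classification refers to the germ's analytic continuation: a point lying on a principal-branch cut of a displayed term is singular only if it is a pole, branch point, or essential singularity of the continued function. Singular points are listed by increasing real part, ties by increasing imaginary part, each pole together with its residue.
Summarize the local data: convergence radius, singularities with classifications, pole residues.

Denominator factor (θ + 1/5)^2: pole of order 2 at -1/5, modulus 1/5.
Denominator factor (θ + 4/9)^2: pole of order 2 at -4/9, modulus 4/9.
The radius of convergence is the smallest modulus among the singular points: 1/5.
At the order-2 pole -4/9 set g(θ) = (θ - (-4/9))^2*f(θ) = (-θ/4 - 13/15)/(θ + 1/5)**2.
Order-2 pole: residue = g'(a); g'(-4/9) = -573075/5324, so the residue is -573075/5324.
At the order-2 pole -1/5 set g(θ) = (θ - (-1/5))^2*f(θ) = (-θ/4 - 13/15)/(θ + 4/9)**2.
Order-2 pole: residue = g'(a); g'(-1/5) = 573075/5324, so the residue is 573075/5324.
List the singular points by increasing real part (a conjugate pair: the negative imaginary part first).

Radius of convergence at 0: 1/5.
At -4/9: a pole of order 2; residue -573075/5324.
At -1/5: a pole of order 2; residue 573075/5324.


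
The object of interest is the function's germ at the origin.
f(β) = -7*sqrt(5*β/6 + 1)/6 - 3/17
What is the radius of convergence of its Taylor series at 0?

Branch term (-7/6)*sqrt(1 - β/(-6/5)): its argument vanishes at β = -6/5, a square-root branch point, modulus 6/5.
The radius of convergence is the smallest modulus among the singular points: 6/5.

The radius of convergence is 6/5.


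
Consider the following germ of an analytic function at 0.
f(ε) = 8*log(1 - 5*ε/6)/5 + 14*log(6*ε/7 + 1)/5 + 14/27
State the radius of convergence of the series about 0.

Branch term (8/5)*log(1 - ε/(6/5)): its argument vanishes at ε = 6/5, a logarithmic branch point, modulus 6/5.
Branch term (14/5)*log(1 - ε/(-7/6)): its argument vanishes at ε = -7/6, a logarithmic branch point, modulus 7/6.
The radius of convergence is the smallest modulus among the singular points: 7/6.

The radius of convergence is 7/6.


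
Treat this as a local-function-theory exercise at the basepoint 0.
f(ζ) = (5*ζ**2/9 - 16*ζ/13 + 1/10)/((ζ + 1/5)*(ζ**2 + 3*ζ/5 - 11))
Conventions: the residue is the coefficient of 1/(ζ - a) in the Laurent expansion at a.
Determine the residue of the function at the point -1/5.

The residue is -2155/64818.

At the order-1 pole -1/5 set g(ζ) = (ζ - (-1/5))*f(ζ) = (5*ζ**2/9 - 16*ζ/13 + 1/10)/(ζ**2 + 3*ζ/5 - 11).
Simple pole: residue = g(a) at a = -1/5, which is -2155/64818.


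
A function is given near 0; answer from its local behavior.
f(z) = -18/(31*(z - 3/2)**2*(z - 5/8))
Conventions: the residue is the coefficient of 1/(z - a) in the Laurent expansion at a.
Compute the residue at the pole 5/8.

The residue is -1152/1519.

At the order-1 pole 5/8 set g(z) = (z - (5/8))*f(z) = -18/(31*(z - 3/2)**2).
Simple pole: residue = g(a) at a = 5/8, which is -1152/1519.


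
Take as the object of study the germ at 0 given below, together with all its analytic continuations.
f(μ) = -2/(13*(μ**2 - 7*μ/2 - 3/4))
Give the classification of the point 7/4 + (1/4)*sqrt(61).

The point is a pole of order 1.

The denominator factor μ**2 - 7*μ/2 - 3/4 vanishes at 7/4 + (1/4)*sqrt(61) and appears to the power 1; the numerator there equals -2/13, nonzero, and no other factor vanishes.
Hence a pole whose order is the multiplicity, 1.


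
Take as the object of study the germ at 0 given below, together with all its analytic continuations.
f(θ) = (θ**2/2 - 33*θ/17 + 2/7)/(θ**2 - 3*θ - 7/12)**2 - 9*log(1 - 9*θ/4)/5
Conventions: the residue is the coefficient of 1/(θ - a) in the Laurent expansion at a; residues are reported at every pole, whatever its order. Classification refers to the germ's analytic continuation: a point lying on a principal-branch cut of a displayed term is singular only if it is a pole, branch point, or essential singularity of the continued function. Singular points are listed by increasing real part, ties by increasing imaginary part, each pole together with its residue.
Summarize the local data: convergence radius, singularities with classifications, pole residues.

Radius of convergence at 0: -3/2 + (1/6)*sqrt(102).
At 3/2 - (1/6)*sqrt(102): a pole of order 2; residue -(8333/550256)*sqrt(102).
At 4/9: a logarithmic branch point.
At 3/2 + (1/6)*sqrt(102): a pole of order 2; residue (8333/550256)*sqrt(102).


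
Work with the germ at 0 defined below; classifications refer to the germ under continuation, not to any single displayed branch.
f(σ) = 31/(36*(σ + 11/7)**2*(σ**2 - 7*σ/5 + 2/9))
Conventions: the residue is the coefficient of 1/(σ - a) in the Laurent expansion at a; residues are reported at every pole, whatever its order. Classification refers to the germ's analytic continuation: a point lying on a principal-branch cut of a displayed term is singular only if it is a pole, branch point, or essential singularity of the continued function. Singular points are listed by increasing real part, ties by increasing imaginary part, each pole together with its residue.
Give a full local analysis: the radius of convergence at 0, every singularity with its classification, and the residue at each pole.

Denominator factor (σ**2 - 7*σ/5 + 2/9): discriminant 241/225, real irrational roots 7/10 + (1/30)*sqrt(241) and 7/10 - (1/30)*sqrt(241); poles of order 1, moduli 7/10 + (1/30)*sqrt(241) and 7/10 - (1/30)*sqrt(241).
Denominator factor (σ + 11/7)^2: pole of order 2 at -11/7, modulus 11/7.
The radius of convergence is the smallest modulus among the singular points: 7/10 - (1/30)*sqrt(241).
At the order-2 pole -11/7 set g(σ) = (σ - (-11/7))^2*f(σ) = 31/(36*(σ**2 - 7*σ/5 + 2/9)).
Order-2 pole: residue = g'(a); g'(-11/7) = 76079115/465351184, so the residue is 76079115/465351184.
The factor σ**2 - 7*σ/5 + 2/9 splits as (σ - a)(σ - a') with a = 7/10 - (1/30)*sqrt(241), a' = 7/10 + (1/30)*sqrt(241). At the order-1 pole a set g(σ) = (σ - a)*f(σ) = [31/(36*(σ + 11/7)**2)] / (σ - a').
Simple pole: residue = g(a) at a = 7/10 - (1/30)*sqrt(241), which is -76079115/930702368 - (2726658165/224299270688)*sqrt(241).
The factor σ**2 - 7*σ/5 + 2/9 splits as (σ - a)(σ - a') with a = 7/10 + (1/30)*sqrt(241), a' = 7/10 - (1/30)*sqrt(241). At the order-1 pole a set g(σ) = (σ - a)*f(σ) = [31/(36*(σ + 11/7)**2)] / (σ - a').
Simple pole: residue = g(a) at a = 7/10 + (1/30)*sqrt(241), which is -76079115/930702368 + (2726658165/224299270688)*sqrt(241).
List the singular points by increasing real part (a conjugate pair: the negative imaginary part first).

Radius of convergence at 0: 7/10 - (1/30)*sqrt(241).
At -11/7: a pole of order 2; residue 76079115/465351184.
At 7/10 - (1/30)*sqrt(241): a pole of order 1; residue -76079115/930702368 - (2726658165/224299270688)*sqrt(241).
At 7/10 + (1/30)*sqrt(241): a pole of order 1; residue -76079115/930702368 + (2726658165/224299270688)*sqrt(241).


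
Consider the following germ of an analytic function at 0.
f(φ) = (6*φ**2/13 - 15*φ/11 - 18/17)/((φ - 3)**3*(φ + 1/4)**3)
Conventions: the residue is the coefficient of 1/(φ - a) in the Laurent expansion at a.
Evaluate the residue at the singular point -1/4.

The residue is 3350400/82055753.

At the order-3 pole -1/4 set g(φ) = (φ - (-1/4))^3*f(φ) = (6*φ**2/13 - 15*φ/11 - 18/17)/(φ - 3)**3.
Order-3 pole: residue = g''(a)/2; g''(-1/4) = 6700800/82055753, so the residue is 3350400/82055753.


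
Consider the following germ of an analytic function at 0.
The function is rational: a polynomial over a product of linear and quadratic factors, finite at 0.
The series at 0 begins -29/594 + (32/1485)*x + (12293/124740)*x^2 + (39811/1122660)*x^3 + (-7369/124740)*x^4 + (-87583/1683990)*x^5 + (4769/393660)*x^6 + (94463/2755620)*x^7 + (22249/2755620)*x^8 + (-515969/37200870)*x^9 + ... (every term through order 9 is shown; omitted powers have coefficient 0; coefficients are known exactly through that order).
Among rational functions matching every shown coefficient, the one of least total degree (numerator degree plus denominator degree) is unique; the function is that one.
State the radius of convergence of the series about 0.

No rational of total degree below 8 reproduces all 10 coefficients; solving the [2/6] Pade equations on them gives f(x) = (9*x**2/28 + 19*x/10 - 29/22)/(x**2 - x + 3)**3, whose expansion matches every shown term.
Denominator factor (x**2 - x + 3)^3: discriminant -11, complex-conjugate roots (1/2) + ((1/2)*sqrt(11))*i and (1/2) - ((1/2)*sqrt(11))*i; poles of order 3, moduli sqrt(3) and sqrt(3).
The radius of convergence is the smallest modulus among the singular points: sqrt(3).

The radius of convergence is sqrt(3).


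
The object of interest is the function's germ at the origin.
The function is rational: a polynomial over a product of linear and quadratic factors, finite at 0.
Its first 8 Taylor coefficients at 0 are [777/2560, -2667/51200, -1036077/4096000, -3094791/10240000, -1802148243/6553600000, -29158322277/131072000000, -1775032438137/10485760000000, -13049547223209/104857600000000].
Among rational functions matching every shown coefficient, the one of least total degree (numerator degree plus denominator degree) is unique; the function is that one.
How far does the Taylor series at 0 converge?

No rational of total degree below 5 reproduces all 8 coefficients; solving the [2/3] Pade equations on them gives f(ψ) = (-ψ**2/4 + 5*ψ - 37/12)/((ψ - 8/3)**2*(ψ - 10/7)), whose expansion matches every shown term.
Denominator factor (ψ - 10/7): pole of order 1 at 10/7, modulus 10/7.
Denominator factor (ψ - 8/3)^2: pole of order 2 at 8/3, modulus 8/3.
The radius of convergence is the smallest modulus among the singular points: 10/7.

The radius of convergence is 10/7.


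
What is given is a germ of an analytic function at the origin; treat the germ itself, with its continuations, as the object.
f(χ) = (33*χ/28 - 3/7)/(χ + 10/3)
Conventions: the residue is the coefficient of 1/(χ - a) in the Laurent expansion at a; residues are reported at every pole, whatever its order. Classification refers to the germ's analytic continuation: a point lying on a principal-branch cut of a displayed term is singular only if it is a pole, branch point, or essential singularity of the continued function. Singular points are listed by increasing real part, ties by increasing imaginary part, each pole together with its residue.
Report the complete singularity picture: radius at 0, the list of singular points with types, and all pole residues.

Denominator factor (χ + 10/3): pole of order 1 at -10/3, modulus 10/3.
The radius of convergence is the smallest modulus among the singular points: 10/3.
At the order-1 pole -10/3 set g(χ) = (χ - (-10/3))*f(χ) = 33*χ/28 - 3/7.
Simple pole: residue = g(a) at a = -10/3, which is -61/14.

Radius of convergence at 0: 10/3.
At -10/3: a pole of order 1; residue -61/14.


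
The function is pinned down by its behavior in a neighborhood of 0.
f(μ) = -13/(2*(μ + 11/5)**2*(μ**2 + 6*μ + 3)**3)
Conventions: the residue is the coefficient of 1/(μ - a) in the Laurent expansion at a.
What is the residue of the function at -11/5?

At the order-2 pole -11/5 set g(μ) = (μ - (-11/5))^2*f(μ) = -13/(2*(μ**2 + 6*μ + 3)**3).
Order-2 pole: residue = g'(a); g'(-11/5) = 3046875/80604484, so the residue is 3046875/80604484.

The residue is 3046875/80604484.


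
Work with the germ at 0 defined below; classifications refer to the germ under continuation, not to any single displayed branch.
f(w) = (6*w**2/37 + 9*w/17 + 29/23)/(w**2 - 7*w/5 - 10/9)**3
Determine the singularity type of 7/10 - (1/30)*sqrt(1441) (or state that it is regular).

The denominator factor w**2 - 7*w/5 - 10/9 vanishes at 7/10 - (1/30)*sqrt(1441) and appears to the power 3; the numerator there equals 4276207/2170050 - (793/31450)*sqrt(1441), nonzero, and no other factor vanishes.
Hence a pole whose order is the multiplicity, 3.

The point is a pole of order 3.


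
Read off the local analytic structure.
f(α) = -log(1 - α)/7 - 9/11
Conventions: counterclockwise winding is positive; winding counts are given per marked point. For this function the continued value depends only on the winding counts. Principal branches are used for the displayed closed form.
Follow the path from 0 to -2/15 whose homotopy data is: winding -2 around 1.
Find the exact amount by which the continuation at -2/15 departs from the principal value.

Continued minus principal equals (4/7)*pi*i.

The rational part is single-valued and drops out of the difference; each branch term changes only by its own monodromy.
(-1/7)*log(1 - α/(1)): each positive loop around 1 adds 2*pi*i to the log, so winding -2 contributes (-1/7)*(-2)*2*pi*i = (4/7)*pi*i.
Summing the contributions at α = -2/15 gives (4/7)*pi*i.


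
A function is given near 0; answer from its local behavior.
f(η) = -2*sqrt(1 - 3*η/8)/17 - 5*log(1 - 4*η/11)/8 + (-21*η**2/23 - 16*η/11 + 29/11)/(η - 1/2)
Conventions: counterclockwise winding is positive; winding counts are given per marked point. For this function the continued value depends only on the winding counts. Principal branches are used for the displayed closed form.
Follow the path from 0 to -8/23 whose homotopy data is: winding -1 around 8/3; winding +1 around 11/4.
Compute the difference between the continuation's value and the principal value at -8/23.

The rational part is single-valued and drops out of the difference; each branch term changes only by its own monodromy.
(-5/8)*log(1 - η/(11/4)): each positive loop around 11/4 adds 2*pi*i to the log, so winding +1 contributes (-5/8)*(1)*2*pi*i = -(5/4)*pi*i.
(-2/17)*sqrt(1 - η/(8/3)): winding -1 is odd, the square root flips sign, contributing -2*(-2/17)*sqrt(1 - (-8/23)/(8/3)) = -2*(-2/17)*sqrt(26/23) = (4/391)*sqrt(598).
Summing the contributions at η = -8/23 gives ((4/391)*sqrt(598)) - ((5/4)*pi)*i.

Continued minus principal equals ((4/391)*sqrt(598)) - ((5/4)*pi)*i.


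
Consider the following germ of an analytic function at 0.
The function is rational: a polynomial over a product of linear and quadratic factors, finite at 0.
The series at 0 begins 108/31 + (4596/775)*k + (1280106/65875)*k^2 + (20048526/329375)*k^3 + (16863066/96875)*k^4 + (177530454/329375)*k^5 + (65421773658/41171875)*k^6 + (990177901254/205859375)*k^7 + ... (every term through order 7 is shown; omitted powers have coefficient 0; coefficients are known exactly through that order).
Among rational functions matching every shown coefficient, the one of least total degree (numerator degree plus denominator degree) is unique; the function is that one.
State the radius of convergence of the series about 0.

No rational of total degree below 5 reproduces all 8 coefficients; solving the [2/3] Pade equations on them gives f(k) = (33*k**2/34 - 8*k/9 - 25/31)/((k - 1/3)*(k + 5/6)**2), whose expansion matches every shown term.
Denominator factor (k + 5/6)^2: pole of order 2 at -5/6, modulus 5/6.
Denominator factor (k - 1/3): pole of order 1 at 1/3, modulus 1/3.
The radius of convergence is the smallest modulus among the singular points: 1/3.

The radius of convergence is 1/3.


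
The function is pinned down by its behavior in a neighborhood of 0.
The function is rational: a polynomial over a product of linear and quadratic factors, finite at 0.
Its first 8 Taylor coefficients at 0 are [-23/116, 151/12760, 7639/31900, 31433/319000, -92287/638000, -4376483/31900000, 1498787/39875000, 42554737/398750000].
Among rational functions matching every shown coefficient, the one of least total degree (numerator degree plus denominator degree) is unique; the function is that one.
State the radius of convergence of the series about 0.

The radius of convergence is sqrt(2).

No rational of total degree below 5 reproduces all 8 coefficients; solving the [1/4] Pade equations on them gives f(y) = (15*y/22 - 23/29)/(y**2 - 4*y/5 + 2)**2, whose expansion matches every shown term.
Denominator factor (y**2 - 4*y/5 + 2)^2: discriminant -184/25, complex-conjugate roots (2/5) + ((1/5)*sqrt(46))*i and (2/5) - ((1/5)*sqrt(46))*i; poles of order 2, moduli sqrt(2) and sqrt(2).
The radius of convergence is the smallest modulus among the singular points: sqrt(2).


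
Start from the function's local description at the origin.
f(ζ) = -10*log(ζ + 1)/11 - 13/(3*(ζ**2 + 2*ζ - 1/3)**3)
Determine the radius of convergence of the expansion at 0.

The radius of convergence is -1 + (2/3)*sqrt(3).

Denominator factor (ζ**2 + 2*ζ - 1/3)^3: discriminant 16/3, real irrational roots -1 + (2/3)*sqrt(3) and -1 - (2/3)*sqrt(3); poles of order 3, moduli -1 + (2/3)*sqrt(3) and 1 + (2/3)*sqrt(3).
Branch term (-10/11)*log(1 - ζ/(-1)): its argument vanishes at ζ = -1, a logarithmic branch point, modulus 1.
The radius of convergence is the smallest modulus among the singular points: -1 + (2/3)*sqrt(3).


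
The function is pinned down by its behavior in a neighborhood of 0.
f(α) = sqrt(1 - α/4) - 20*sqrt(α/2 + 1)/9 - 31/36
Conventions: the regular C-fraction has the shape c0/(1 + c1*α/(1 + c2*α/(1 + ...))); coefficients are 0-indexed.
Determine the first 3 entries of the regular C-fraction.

Taylor coefficients (expand at 0): a_0 = -25/12, a_1 = -49/72, a_2 = 71/1152.
c0 = a_0 = -25/12. Peel one level at a time: if S = 1 + c*α/S' with S'(0) = 1, then c is the α-coefficient of S and S' = c*α/(S - 1).
S_1 = c0/f = 1 + (-49/150)*α + (24533/180000)*α^2 + ...; c1 = -49/150.
S_2 = c1*α/(S_1 - 1) = 1 + (24533/58800)*α + ...; c2 = 24533/58800.

The regular C-fraction coefficients are [-25/12, -49/150, 24533/58800].


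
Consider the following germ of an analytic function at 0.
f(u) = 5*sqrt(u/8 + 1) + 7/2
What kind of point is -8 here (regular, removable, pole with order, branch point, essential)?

The point is an algebraic (square-root) branch point.

The term (5)*sqrt(1 - u/(-8)) has argument 1 - -8/(-8) = 0 at -8: a square-root (algebraic, two-sheeted) branch point; the remaining terms are analytic or single-valued there.


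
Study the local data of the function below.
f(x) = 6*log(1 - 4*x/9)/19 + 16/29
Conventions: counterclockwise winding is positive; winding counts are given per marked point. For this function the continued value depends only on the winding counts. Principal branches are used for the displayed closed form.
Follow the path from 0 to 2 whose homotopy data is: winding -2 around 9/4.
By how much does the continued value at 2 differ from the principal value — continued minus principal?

Continued minus principal equals -(24/19)*pi*i.

The rational part is single-valued and drops out of the difference; each branch term changes only by its own monodromy.
(6/19)*log(1 - x/(9/4)): each positive loop around 9/4 adds 2*pi*i to the log, so winding -2 contributes (6/19)*(-2)*2*pi*i = -(24/19)*pi*i.
Summing the contributions at x = 2 gives -(24/19)*pi*i.


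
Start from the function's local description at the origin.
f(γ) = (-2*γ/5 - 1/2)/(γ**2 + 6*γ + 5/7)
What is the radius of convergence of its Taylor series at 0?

The radius of convergence is 3 - (1/7)*sqrt(406).

Denominator factor (γ**2 + 6*γ + 5/7): discriminant 232/7, real irrational roots -3 + (1/7)*sqrt(406) and -3 - (1/7)*sqrt(406); poles of order 1, moduli 3 - (1/7)*sqrt(406) and 3 + (1/7)*sqrt(406).
The radius of convergence is the smallest modulus among the singular points: 3 - (1/7)*sqrt(406).


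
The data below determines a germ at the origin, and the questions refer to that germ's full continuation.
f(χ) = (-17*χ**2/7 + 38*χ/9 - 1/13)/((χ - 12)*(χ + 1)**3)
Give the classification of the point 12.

The point is a pole of order 1.

The denominator factor χ - 12 vanishes at 12 and appears to the power 1; the numerator there equals -81661/273, nonzero, and no other factor vanishes.
Hence a pole whose order is the multiplicity, 1.


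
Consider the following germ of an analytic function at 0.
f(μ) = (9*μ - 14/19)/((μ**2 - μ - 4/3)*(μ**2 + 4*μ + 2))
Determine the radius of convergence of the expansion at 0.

Denominator factor (μ**2 - μ - 4/3): discriminant 19/3, real irrational roots 1/2 + (1/6)*sqrt(57) and 1/2 - (1/6)*sqrt(57); poles of order 1, moduli 1/2 + (1/6)*sqrt(57) and -1/2 + (1/6)*sqrt(57).
Denominator factor (μ**2 + 4*μ + 2): discriminant 8, real irrational roots -2 + sqrt(2) and -2 - sqrt(2); poles of order 1, moduli 2 - sqrt(2) and 2 + sqrt(2).
The radius of convergence is the smallest modulus among the singular points: 2 - sqrt(2).

The radius of convergence is 2 - sqrt(2).


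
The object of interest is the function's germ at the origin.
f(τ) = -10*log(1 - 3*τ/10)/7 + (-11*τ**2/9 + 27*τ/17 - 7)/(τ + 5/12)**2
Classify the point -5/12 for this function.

The denominator factor τ + 5/12 vanishes at -5/12 and appears to the power 2; the numerator there equals -173479/22032, nonzero, and no other factor vanishes.
The branch terms are analytic at this point.
Hence a pole whose order is the multiplicity, 2.

The point is a pole of order 2.


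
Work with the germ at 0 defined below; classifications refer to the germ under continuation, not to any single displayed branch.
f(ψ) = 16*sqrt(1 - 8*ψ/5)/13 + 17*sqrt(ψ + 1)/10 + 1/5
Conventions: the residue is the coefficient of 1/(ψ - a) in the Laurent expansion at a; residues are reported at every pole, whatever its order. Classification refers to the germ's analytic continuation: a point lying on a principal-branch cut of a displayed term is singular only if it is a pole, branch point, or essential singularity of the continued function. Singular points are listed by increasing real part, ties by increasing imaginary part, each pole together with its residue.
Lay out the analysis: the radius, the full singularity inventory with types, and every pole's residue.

Radius of convergence at 0: 5/8.
At -1: an algebraic (square-root) branch point.
At 5/8: an algebraic (square-root) branch point.

Branch term (16/13)*sqrt(1 - ψ/(5/8)): its argument vanishes at ψ = 5/8, a square-root branch point, modulus 5/8.
Branch term (17/10)*sqrt(1 - ψ/(-1)): its argument vanishes at ψ = -1, a square-root branch point, modulus 1.
The radius of convergence is the smallest modulus among the singular points: 5/8.
List the singular points by increasing real part (a conjugate pair: the negative imaginary part first).


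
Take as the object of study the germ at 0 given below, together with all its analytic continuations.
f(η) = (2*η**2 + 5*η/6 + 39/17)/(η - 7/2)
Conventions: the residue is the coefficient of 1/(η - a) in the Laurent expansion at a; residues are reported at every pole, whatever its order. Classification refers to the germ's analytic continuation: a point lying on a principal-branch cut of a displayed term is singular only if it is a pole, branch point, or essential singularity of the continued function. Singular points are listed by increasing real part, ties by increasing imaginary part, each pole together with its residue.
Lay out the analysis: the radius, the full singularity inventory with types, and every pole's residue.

Denominator factor (η - 7/2): pole of order 1 at 7/2, modulus 7/2.
The radius of convergence is the smallest modulus among the singular points: 7/2.
At the order-1 pole 7/2 set g(η) = (η - (7/2))*f(η) = 2*η**2 + 5*η/6 + 39/17.
Simple pole: residue = g(a) at a = 7/2, which is 6061/204.

Radius of convergence at 0: 7/2.
At 7/2: a pole of order 1; residue 6061/204.


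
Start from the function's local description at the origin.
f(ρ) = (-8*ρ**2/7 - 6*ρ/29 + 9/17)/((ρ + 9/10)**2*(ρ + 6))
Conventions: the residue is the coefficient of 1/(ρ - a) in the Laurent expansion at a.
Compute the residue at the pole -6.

At the order-1 pole -6 set g(ρ) = (ρ - (-6))*f(ρ) = (-8*ρ**2/7 - 6*ρ/29 + 9/17)/(ρ + 9/10)**2.
Simple pole: residue = g(a) at a = -6, which is -1509700/997339.

The residue is -1509700/997339.
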